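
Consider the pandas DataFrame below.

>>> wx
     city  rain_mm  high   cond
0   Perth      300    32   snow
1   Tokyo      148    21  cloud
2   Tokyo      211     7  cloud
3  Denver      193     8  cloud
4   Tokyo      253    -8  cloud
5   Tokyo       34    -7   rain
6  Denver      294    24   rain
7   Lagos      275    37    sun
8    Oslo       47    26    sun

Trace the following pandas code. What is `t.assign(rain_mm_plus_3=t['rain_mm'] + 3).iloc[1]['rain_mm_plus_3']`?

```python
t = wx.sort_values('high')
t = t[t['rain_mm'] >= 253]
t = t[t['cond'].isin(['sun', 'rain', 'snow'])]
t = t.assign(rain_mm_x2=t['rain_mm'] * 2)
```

303

sort by high:
     city  rain_mm  high   cond
4   Tokyo      253    -8  cloud
5   Tokyo       34    -7   rain
2   Tokyo      211     7  cloud
3  Denver      193     8  cloud
1   Tokyo      148    21  cloud
6  Denver      294    24   rain
8    Oslo       47    26    sun
0   Perth      300    32   snow
7   Lagos      275    37    sun
filter rows where rain_mm >= 253:
     city  rain_mm  high   cond
4   Tokyo      253    -8  cloud
6  Denver      294    24   rain
0   Perth      300    32   snow
7   Lagos      275    37    sun
filter rows where cond in ['sun', 'rain', 'snow']:
     city  rain_mm  high  cond
6  Denver      294    24  rain
0   Perth      300    32  snow
7   Lagos      275    37   sun
add column rain_mm_x2 = t['rain_mm'] * 2:
     city  rain_mm  high  cond  rain_mm_x2
6  Denver      294    24  rain         588
0   Perth      300    32  snow         600
7   Lagos      275    37   sun         550
add column rain_mm_plus_3 = t['rain_mm'] + 3:
     city  rain_mm  high  cond  rain_mm_x2  rain_mm_plus_3
6  Denver      294    24  rain         588             297
0   Perth      300    32  snow         600             303
7   Lagos      275    37   sun         550             278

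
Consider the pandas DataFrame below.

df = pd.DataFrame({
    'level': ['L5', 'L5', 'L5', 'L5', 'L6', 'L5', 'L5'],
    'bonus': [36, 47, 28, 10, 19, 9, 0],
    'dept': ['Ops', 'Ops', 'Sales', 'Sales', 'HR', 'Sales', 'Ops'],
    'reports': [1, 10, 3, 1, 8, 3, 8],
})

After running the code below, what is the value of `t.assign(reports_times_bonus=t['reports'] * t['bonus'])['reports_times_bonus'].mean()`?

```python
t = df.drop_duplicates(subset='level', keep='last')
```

76.0

drop duplicate level (keep=last):
  level  bonus dept  reports
4    L6     19   HR        8
6    L5      0  Ops        8
add column reports_times_bonus = t['reports'] * t['bonus']:
  level  bonus dept  reports  reports_times_bonus
4    L6     19   HR        8                  152
6    L5      0  Ops        8                    0
Then the mean of column 'reports_times_bonus': 76.0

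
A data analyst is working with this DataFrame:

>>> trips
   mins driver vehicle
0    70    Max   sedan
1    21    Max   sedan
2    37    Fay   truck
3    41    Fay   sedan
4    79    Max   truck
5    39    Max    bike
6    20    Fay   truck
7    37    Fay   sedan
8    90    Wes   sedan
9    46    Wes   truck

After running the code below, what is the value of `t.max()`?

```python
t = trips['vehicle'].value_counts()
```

5

value_counts of vehicle:
vehicle
sedan    5
truck    4
bike     1
Name: count, dtype: int64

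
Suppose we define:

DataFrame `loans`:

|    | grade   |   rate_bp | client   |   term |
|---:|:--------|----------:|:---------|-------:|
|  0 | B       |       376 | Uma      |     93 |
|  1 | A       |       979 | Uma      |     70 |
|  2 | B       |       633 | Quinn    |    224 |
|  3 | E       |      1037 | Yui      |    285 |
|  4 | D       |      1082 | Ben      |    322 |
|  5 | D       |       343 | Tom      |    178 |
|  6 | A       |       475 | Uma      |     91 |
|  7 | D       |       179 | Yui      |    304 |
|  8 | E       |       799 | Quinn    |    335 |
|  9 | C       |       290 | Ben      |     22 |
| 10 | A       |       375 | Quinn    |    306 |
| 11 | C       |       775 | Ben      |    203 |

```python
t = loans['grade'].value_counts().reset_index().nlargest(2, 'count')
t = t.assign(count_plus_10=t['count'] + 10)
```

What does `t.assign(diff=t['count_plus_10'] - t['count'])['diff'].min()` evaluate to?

value_counts of grade:
grade
A    3
D    3
B    2
E    2
C    2
Name: count, dtype: int64
reset_index():
  grade  count
0     A      3
1     D      3
2     B      2
3     E      2
4     C      2
take 2 rows with largest count:
  grade  count
0     A      3
1     D      3
add column count_plus_10 = t['count'] + 10:
  grade  count  count_plus_10
0     A      3             13
1     D      3             13
add column diff = t['count_plus_10'] - t['count']:
  grade  count  count_plus_10  diff
0     A      3             13    10
1     D      3             13    10
So min() = 10.

10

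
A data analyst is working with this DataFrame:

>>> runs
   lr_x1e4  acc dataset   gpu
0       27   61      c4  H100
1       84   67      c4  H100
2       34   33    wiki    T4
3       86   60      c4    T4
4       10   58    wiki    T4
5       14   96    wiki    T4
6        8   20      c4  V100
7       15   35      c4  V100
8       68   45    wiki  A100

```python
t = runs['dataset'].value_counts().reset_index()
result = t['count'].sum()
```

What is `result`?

9

value_counts of dataset:
dataset
c4      5
wiki    4
Name: count, dtype: int64
reset_index():
  dataset  count
0      c4      5
1    wiki      4
Reading off the sum of column 'count', we get 9.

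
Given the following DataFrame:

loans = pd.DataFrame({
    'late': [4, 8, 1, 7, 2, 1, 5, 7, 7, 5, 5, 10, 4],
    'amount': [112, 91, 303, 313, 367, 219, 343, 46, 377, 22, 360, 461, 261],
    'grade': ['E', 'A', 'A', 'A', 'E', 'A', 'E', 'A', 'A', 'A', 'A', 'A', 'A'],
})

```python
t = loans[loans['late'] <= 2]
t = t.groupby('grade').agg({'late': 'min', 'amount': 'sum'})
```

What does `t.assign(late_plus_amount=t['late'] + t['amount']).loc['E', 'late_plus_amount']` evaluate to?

369

filter rows where late <= 2:
   late  amount grade
2     1     303     A
4     2     367     E
5     1     219     A
group by grade: min(late), sum(amount):
       late  amount
grade              
A         1     522
E         2     367
add column late_plus_amount = t['late'] + t['amount']:
       late  amount  late_plus_amount
grade                                
A         1     522               523
E         2     367               369
Taking the value at row 'E', column 'late_plus_amount' gives 369.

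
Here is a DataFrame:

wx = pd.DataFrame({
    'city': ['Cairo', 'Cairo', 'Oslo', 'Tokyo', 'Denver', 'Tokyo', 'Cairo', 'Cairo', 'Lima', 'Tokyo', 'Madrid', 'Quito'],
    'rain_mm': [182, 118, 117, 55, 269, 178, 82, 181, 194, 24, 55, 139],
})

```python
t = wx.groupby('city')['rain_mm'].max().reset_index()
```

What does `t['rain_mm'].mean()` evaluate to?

162.0

group by city, max of rain_mm:
city
Cairo     182
Denver    269
Lima      194
Madrid     55
Oslo      117
Quito     139
Tokyo     178
Name: rain_mm, dtype: int64
reset_index():
     city  rain_mm
0   Cairo      182
1  Denver      269
2    Lima      194
3  Madrid       55
4    Oslo      117
5   Quito      139
6   Tokyo      178
Taking the mean of column 'rain_mm' gives 162.0.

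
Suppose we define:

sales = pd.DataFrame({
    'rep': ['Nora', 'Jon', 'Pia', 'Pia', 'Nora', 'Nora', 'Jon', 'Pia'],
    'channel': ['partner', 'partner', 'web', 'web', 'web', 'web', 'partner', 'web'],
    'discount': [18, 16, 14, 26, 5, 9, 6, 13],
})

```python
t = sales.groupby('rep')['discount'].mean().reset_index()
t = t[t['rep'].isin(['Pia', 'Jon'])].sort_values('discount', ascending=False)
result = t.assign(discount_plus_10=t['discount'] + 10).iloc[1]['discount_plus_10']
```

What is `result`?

21.0

group by rep, mean of discount:
rep
Jon     11.000000
Nora    10.666667
Pia     17.666667
Name: discount, dtype: float64
reset_index():
    rep   discount
0   Jon  11.000000
1  Nora  10.666667
2   Pia  17.666667
filter rows where rep in ['Pia', 'Jon']:
   rep   discount
0  Jon  11.000000
2  Pia  17.666667
sort by discount descending:
   rep   discount
2  Pia  17.666667
0  Jon  11.000000
add column discount_plus_10 = t['discount'] + 10:
   rep   discount  discount_plus_10
2  Pia  17.666667         27.666667
0  Jon  11.000000         21.000000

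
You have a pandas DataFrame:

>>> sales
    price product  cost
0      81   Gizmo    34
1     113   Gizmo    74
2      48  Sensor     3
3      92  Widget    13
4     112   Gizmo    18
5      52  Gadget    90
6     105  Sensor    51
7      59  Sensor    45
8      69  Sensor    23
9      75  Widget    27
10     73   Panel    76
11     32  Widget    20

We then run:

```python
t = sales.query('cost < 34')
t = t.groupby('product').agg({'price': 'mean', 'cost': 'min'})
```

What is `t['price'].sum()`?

236.833333333

filter rows where cost < 34:
    price product  cost
2      48  Sensor     3
3      92  Widget    13
4     112   Gizmo    18
8      69  Sensor    23
9      75  Widget    27
11     32  Widget    20
group by product: mean(price), min(cost):
              price  cost
product                  
Gizmo    112.000000    18
Sensor    58.500000     3
Widget    66.333333    13
Hence 236.833333333.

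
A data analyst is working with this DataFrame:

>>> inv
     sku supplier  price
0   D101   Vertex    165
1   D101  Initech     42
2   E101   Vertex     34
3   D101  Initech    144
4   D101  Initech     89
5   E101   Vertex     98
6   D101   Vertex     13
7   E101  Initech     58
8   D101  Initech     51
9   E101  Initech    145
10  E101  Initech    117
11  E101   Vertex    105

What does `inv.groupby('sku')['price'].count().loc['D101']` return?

group by sku, count of price:
sku
D101    6
E101    6
Name: price, dtype: int64

6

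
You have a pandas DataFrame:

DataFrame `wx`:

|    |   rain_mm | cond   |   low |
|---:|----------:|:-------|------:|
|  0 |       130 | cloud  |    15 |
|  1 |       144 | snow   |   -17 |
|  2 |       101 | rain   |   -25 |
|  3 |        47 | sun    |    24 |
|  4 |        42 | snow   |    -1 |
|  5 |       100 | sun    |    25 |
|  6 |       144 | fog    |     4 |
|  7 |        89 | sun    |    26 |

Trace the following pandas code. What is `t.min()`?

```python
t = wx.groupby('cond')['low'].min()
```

-25

group by cond, min of low:
cond
cloud    15
fog       4
rain    -25
snow    -17
sun      24
Name: low, dtype: int64
Hence -25.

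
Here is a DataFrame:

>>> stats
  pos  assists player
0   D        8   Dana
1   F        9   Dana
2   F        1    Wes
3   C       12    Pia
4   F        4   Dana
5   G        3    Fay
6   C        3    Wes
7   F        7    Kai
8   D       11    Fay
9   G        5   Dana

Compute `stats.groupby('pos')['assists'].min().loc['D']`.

8

group by pos, min of assists:
pos
C    3
D    8
F    1
G    3
Name: assists, dtype: int64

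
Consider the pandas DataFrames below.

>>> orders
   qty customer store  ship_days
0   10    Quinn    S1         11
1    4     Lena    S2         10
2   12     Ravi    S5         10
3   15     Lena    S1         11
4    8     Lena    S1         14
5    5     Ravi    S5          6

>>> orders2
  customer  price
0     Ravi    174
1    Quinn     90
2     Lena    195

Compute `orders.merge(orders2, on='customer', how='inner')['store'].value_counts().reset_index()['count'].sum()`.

6

merge on 'customer' (how='inner') → 6 rows:
   qty customer store  ship_days  price
0   10    Quinn    S1         11     90
1    4     Lena    S2         10    195
2   12     Ravi    S5         10    174
3   15     Lena    S1         11    195
4    8     Lena    S1         14    195
5    5     Ravi    S5          6    174
value_counts of store:
store
S1    3
S5    2
S2    1
Name: count, dtype: int64
reset_index():
  store  count
0    S1      3
1    S5      2
2    S2      1
Then the sum of column 'count': 6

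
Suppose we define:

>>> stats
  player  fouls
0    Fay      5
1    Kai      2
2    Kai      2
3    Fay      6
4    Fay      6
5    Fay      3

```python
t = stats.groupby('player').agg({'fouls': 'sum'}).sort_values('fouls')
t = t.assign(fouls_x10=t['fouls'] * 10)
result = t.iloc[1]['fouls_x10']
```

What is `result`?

200

group by player, sum of fouls:
        fouls
player       
Fay        20
Kai         4
sort by fouls:
        fouls
player       
Kai         4
Fay        20
add column fouls_x10 = t['fouls'] * 10:
        fouls  fouls_x10
player                  
Kai         4         40
Fay        20        200
The value at position 1, column 'fouls_x10' is 200.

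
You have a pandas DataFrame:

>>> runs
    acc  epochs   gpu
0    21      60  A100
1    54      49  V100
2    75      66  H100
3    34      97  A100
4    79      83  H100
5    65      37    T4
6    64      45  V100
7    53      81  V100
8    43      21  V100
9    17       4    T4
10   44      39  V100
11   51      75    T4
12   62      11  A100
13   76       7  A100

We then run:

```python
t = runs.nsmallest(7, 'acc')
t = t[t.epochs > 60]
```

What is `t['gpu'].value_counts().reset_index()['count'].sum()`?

take 7 rows with smallest acc:
    acc  epochs   gpu
9    17       4    T4
0    21      60  A100
3    34      97  A100
8    43      21  V100
10   44      39  V100
11   51      75    T4
7    53      81  V100
filter rows where epochs > 60:
    acc  epochs   gpu
3    34      97  A100
11   51      75    T4
7    53      81  V100
value_counts of gpu:
gpu
A100    1
T4      1
V100    1
Name: count, dtype: int64
reset_index():
    gpu  count
0  A100      1
1    T4      1
2  V100      1
Taking the sum of column 'count' gives 3.

3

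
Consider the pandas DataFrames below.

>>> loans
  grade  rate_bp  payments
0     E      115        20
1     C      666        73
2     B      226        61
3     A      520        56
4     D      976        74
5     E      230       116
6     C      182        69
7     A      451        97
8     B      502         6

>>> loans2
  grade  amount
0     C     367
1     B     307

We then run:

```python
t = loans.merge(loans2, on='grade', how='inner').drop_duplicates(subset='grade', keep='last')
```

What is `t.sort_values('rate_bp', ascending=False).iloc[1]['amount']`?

merge on 'grade' (how='inner') → 4 rows:
  grade  rate_bp  payments  amount
0     C      666        73     367
1     B      226        61     307
2     C      182        69     367
3     B      502         6     307
drop duplicate grade (keep=last):
  grade  rate_bp  payments  amount
2     C      182        69     367
3     B      502         6     307
sort by rate_bp descending:
  grade  rate_bp  payments  amount
3     B      502         6     307
2     C      182        69     367

367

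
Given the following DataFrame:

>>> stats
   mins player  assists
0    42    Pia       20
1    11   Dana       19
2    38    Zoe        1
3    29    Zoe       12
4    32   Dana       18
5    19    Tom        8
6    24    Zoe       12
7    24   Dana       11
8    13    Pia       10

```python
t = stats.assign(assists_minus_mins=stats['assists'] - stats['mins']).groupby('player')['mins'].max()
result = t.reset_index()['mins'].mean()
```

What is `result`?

add column assists_minus_mins = stats['assists'] - stats['mins']:
   mins player  assists  assists_minus_mins
0    42    Pia       20                 -22
1    11   Dana       19                   8
2    38    Zoe        1                 -37
3    29    Zoe       12                 -17
4    32   Dana       18                 -14
5    19    Tom        8                 -11
6    24    Zoe       12                 -12
7    24   Dana       11                 -13
8    13    Pia       10                  -3
group by player, max of mins:
player
Dana    32
Pia     42
Tom     19
Zoe     38
Name: mins, dtype: int64
reset_index():
  player  mins
0   Dana    32
1    Pia    42
2    Tom    19
3    Zoe    38

32.75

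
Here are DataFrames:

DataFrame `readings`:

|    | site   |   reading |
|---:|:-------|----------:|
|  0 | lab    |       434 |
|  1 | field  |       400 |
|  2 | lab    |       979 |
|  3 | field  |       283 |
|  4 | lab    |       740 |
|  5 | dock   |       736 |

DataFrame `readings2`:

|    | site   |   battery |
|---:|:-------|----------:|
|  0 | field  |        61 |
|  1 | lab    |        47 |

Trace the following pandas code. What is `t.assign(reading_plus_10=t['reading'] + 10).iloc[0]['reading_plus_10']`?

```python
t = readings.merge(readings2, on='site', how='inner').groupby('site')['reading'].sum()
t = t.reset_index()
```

merge on 'site' (how='inner') → 5 rows:
    site  reading  battery
0    lab      434       47
1  field      400       61
2    lab      979       47
3  field      283       61
4    lab      740       47
group by site, sum of reading:
site
field     683
lab      2153
Name: reading, dtype: int64
reset_index():
    site  reading
0  field      683
1    lab     2153
add column reading_plus_10 = t['reading'] + 10:
    site  reading  reading_plus_10
0  field      683              693
1    lab     2153             2163
So iloc[0]['reading_plus_10'] = 693.

693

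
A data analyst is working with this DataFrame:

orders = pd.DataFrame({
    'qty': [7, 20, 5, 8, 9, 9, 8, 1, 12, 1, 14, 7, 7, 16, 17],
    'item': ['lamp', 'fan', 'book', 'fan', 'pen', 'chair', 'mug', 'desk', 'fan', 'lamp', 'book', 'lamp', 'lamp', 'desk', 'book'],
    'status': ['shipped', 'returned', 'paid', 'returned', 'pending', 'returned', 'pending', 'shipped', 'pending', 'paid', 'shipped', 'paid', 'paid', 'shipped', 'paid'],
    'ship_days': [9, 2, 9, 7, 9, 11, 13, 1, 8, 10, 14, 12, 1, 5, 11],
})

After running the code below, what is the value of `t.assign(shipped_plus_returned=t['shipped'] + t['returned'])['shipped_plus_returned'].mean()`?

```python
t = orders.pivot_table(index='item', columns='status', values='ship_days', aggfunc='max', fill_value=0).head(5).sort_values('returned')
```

pivot: rows=item, cols=status, max(ship_days):
status  paid  pending  returned  shipped
item                                    
book      11        0         0       14
chair      0        0        11        0
desk       0        0         0        5
fan        0        8         7        0
lamp      12        0         0        9
mug        0       13         0        0
pen        0        9         0        0
take first 5 rows:
status  paid  pending  returned  shipped
item                                    
book      11        0         0       14
chair      0        0        11        0
desk       0        0         0        5
fan        0        8         7        0
lamp      12        0         0        9
sort by returned:
status  paid  pending  returned  shipped
item                                    
book      11        0         0       14
desk       0        0         0        5
lamp      12        0         0        9
fan        0        8         7        0
chair      0        0        11        0
add column shipped_plus_returned = t['shipped'] + t['returned']:
status  paid  pending  returned  shipped  shipped_plus_returned
item                                                           
book      11        0         0       14                     14
desk       0        0         0        5                      5
lamp      12        0         0        9                      9
fan        0        8         7        0                      7
chair      0        0        11        0                     11
Hence 9.2.

9.2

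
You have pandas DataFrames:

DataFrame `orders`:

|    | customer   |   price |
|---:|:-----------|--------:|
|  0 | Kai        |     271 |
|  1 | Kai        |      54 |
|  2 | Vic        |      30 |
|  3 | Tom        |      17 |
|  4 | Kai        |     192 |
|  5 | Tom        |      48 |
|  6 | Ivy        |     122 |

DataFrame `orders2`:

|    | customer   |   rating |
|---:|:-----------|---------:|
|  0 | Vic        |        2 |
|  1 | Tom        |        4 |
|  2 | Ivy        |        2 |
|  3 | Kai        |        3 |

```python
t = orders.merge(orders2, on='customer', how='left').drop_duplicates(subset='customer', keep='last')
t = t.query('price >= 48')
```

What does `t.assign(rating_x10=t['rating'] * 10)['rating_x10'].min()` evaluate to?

merge on 'customer' (how='left') → 7 rows:
  customer  price  rating
0      Kai    271       3
1      Kai     54       3
2      Vic     30       2
3      Tom     17       4
4      Kai    192       3
5      Tom     48       4
6      Ivy    122       2
drop duplicate customer (keep=last):
  customer  price  rating
2      Vic     30       2
4      Kai    192       3
5      Tom     48       4
6      Ivy    122       2
filter rows where price >= 48:
  customer  price  rating
4      Kai    192       3
5      Tom     48       4
6      Ivy    122       2
add column rating_x10 = t['rating'] * 10:
  customer  price  rating  rating_x10
4      Kai    192       3          30
5      Tom     48       4          40
6      Ivy    122       2          20
Taking the min of column 'rating_x10' gives 20.

20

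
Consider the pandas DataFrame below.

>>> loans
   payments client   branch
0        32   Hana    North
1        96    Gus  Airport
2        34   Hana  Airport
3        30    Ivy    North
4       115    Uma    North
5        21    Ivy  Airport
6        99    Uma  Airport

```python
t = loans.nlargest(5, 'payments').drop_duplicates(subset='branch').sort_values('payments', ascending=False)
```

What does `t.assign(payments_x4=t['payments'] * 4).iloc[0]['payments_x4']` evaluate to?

take 5 rows with largest payments:
   payments client   branch
4       115    Uma    North
6        99    Uma  Airport
1        96    Gus  Airport
2        34   Hana  Airport
0        32   Hana    North
drop duplicate branch (keep=first):
   payments client   branch
4       115    Uma    North
6        99    Uma  Airport
sort by payments descending:
   payments client   branch
4       115    Uma    North
6        99    Uma  Airport
add column payments_x4 = t['payments'] * 4:
   payments client   branch  payments_x4
4       115    Uma    North          460
6        99    Uma  Airport          396
The value at position 0, column 'payments_x4' is 460.

460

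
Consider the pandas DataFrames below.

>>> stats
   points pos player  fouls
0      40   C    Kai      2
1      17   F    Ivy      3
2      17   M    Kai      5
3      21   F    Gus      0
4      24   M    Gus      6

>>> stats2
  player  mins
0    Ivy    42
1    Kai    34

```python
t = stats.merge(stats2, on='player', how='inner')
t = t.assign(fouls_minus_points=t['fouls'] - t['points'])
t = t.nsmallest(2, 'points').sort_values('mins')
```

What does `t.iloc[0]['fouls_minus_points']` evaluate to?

-12

merge on 'player' (how='inner') → 3 rows:
   points pos player  fouls  mins
0      40   C    Kai      2    34
1      17   F    Ivy      3    42
2      17   M    Kai      5    34
add column fouls_minus_points = t['fouls'] - t['points']:
   points pos player  fouls  mins  fouls_minus_points
0      40   C    Kai      2    34                 -38
1      17   F    Ivy      3    42                 -14
2      17   M    Kai      5    34                 -12
take 2 rows with smallest points:
   points pos player  fouls  mins  fouls_minus_points
1      17   F    Ivy      3    42                 -14
2      17   M    Kai      5    34                 -12
sort by mins:
   points pos player  fouls  mins  fouls_minus_points
2      17   M    Kai      5    34                 -12
1      17   F    Ivy      3    42                 -14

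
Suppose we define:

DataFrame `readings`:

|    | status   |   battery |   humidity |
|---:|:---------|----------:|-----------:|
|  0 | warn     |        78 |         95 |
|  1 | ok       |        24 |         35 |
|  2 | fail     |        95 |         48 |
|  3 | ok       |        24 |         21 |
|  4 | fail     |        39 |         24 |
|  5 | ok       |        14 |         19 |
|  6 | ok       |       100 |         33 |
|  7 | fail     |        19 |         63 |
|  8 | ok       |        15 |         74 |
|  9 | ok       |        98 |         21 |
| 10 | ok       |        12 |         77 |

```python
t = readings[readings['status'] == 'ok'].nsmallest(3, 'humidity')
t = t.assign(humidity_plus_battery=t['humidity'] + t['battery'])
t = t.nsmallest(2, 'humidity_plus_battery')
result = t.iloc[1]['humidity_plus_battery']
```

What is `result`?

45

filter rows where status == 'ok':
   status  battery  humidity
1      ok       24        35
3      ok       24        21
5      ok       14        19
6      ok      100        33
8      ok       15        74
9      ok       98        21
10     ok       12        77
take 3 rows with smallest humidity:
  status  battery  humidity
5     ok       14        19
3     ok       24        21
9     ok       98        21
add column humidity_plus_battery = t['humidity'] + t['battery']:
  status  battery  humidity  humidity_plus_battery
5     ok       14        19                     33
3     ok       24        21                     45
9     ok       98        21                    119
take 2 rows with smallest humidity_plus_battery:
  status  battery  humidity  humidity_plus_battery
5     ok       14        19                     33
3     ok       24        21                     45
Taking the value at position 1, column 'humidity_plus_battery' gives 45.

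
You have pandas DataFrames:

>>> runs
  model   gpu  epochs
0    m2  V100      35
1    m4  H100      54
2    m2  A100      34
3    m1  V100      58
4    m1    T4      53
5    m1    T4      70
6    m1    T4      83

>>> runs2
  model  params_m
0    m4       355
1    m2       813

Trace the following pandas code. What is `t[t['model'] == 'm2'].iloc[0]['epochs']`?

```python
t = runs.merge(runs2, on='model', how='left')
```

merge on 'model' (how='left') → 7 rows:
  model   gpu  epochs  params_m
0    m2  V100      35     813.0
1    m4  H100      54     355.0
2    m2  A100      34     813.0
3    m1  V100      58       NaN
4    m1    T4      53       NaN
5    m1    T4      70       NaN
6    m1    T4      83       NaN
filter rows where model == 'm2':
  model   gpu  epochs  params_m
0    m2  V100      35     813.0
2    m2  A100      34     813.0
Finally, value at position 0, column 'epochs' = 35.

35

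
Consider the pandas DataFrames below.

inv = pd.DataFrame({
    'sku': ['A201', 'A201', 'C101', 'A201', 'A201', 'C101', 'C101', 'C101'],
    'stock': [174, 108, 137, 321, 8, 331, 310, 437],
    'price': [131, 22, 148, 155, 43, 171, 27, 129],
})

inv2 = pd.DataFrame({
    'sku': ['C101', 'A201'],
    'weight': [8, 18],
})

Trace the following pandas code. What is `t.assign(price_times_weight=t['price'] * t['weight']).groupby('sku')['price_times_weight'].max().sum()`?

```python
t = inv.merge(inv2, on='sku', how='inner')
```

4158

merge on 'sku' (how='inner') → 8 rows:
    sku  stock  price  weight
0  A201    174    131      18
1  A201    108     22      18
2  C101    137    148       8
3  A201    321    155      18
4  A201      8     43      18
5  C101    331    171       8
6  C101    310     27       8
7  C101    437    129       8
add column price_times_weight = t['price'] * t['weight']:
    sku  stock  price  weight  price_times_weight
0  A201    174    131      18                2358
1  A201    108     22      18                 396
2  C101    137    148       8                1184
3  A201    321    155      18                2790
4  A201      8     43      18                 774
5  C101    331    171       8                1368
6  C101    310     27       8                 216
7  C101    437    129       8                1032
group by sku, max of price_times_weight:
sku
A201    2790
C101    1368
Name: price_times_weight, dtype: int64
Then the sum of the resulting series: 4158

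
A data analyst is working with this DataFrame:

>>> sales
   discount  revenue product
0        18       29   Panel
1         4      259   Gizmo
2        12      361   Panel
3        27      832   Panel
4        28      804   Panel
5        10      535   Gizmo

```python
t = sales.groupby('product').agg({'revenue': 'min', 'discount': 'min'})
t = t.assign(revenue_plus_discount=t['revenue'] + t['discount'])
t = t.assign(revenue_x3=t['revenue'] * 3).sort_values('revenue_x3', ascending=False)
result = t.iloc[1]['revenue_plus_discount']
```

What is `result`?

41

group by product: min(revenue), min(discount):
         revenue  discount
product                   
Gizmo        259         4
Panel         29        12
add column revenue_plus_discount = t['revenue'] + t['discount']:
         revenue  discount  revenue_plus_discount
product                                          
Gizmo        259         4                    263
Panel         29        12                     41
add column revenue_x3 = t['revenue'] * 3:
         revenue  discount  revenue_plus_discount  revenue_x3
product                                                      
Gizmo        259         4                    263         777
Panel         29        12                     41          87
sort by revenue_x3 descending:
         revenue  discount  revenue_plus_discount  revenue_x3
product                                                      
Gizmo        259         4                    263         777
Panel         29        12                     41          87
Reading off the value at position 1, column 'revenue_plus_discount', we get 41.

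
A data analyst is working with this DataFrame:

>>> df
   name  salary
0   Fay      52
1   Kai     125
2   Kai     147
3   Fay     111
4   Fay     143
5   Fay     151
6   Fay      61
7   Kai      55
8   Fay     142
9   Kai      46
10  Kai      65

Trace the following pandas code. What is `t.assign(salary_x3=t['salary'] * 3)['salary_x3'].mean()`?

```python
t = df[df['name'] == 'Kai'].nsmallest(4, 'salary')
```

218.25

filter rows where name == 'Kai':
   name  salary
1   Kai     125
2   Kai     147
7   Kai      55
9   Kai      46
10  Kai      65
take 4 rows with smallest salary:
   name  salary
9   Kai      46
7   Kai      55
10  Kai      65
1   Kai     125
add column salary_x3 = t['salary'] * 3:
   name  salary  salary_x3
9   Kai      46        138
7   Kai      55        165
10  Kai      65        195
1   Kai     125        375
Then the mean of column 'salary_x3': 218.25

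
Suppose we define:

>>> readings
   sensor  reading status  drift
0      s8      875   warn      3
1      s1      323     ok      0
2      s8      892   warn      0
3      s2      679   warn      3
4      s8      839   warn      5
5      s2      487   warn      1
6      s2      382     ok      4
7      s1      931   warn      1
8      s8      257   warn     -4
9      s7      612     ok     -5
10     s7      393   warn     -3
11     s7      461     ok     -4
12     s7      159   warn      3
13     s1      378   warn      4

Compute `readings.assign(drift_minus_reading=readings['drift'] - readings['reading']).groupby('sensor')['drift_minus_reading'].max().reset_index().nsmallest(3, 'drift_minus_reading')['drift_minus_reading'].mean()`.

-320.666666667

add column drift_minus_reading = readings['drift'] - readings['reading']:
   sensor  reading status  drift  drift_minus_reading
0      s8      875   warn      3                 -872
1      s1      323     ok      0                 -323
2      s8      892   warn      0                 -892
3      s2      679   warn      3                 -676
4      s8      839   warn      5                 -834
5      s2      487   warn      1                 -486
6      s2      382     ok      4                 -378
7      s1      931   warn      1                 -930
8      s8      257   warn     -4                 -261
9      s7      612     ok     -5                 -617
10     s7      393   warn     -3                 -396
11     s7      461     ok     -4                 -465
12     s7      159   warn      3                 -156
13     s1      378   warn      4                 -374
group by sensor, max of drift_minus_reading:
sensor
s1   -323
s2   -378
s7   -156
s8   -261
Name: drift_minus_reading, dtype: int64
reset_index():
  sensor  drift_minus_reading
0     s1                 -323
1     s2                 -378
2     s7                 -156
3     s8                 -261
take 3 rows with smallest drift_minus_reading:
  sensor  drift_minus_reading
1     s2                 -378
0     s1                 -323
3     s8                 -261
Finally, mean of column 'drift_minus_reading' = -320.666666667.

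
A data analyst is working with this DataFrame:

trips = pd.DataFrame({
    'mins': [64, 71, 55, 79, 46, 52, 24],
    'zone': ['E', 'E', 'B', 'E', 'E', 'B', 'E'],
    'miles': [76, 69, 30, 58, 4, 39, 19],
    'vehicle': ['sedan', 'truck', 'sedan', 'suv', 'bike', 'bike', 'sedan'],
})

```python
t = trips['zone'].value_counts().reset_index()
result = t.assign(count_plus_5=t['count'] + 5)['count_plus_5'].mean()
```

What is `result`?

value_counts of zone:
zone
E    5
B    2
Name: count, dtype: int64
reset_index():
  zone  count
0    E      5
1    B      2
add column count_plus_5 = t['count'] + 5:
  zone  count  count_plus_5
0    E      5            10
1    B      2             7
The mean of column 'count_plus_5' is 8.5.

8.5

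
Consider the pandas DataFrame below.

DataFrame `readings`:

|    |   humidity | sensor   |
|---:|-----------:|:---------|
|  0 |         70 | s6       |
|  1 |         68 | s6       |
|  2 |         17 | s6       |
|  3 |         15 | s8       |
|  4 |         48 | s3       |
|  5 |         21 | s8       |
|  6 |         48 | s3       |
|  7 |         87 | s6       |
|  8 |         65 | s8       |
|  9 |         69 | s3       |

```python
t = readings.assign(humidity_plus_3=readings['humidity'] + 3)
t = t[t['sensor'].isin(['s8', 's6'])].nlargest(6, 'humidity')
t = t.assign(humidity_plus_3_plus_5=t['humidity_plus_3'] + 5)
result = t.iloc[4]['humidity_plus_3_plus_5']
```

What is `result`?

29

add column humidity_plus_3 = readings['humidity'] + 3:
   humidity sensor  humidity_plus_3
0        70     s6               73
1        68     s6               71
2        17     s6               20
3        15     s8               18
4        48     s3               51
5        21     s8               24
6        48     s3               51
7        87     s6               90
8        65     s8               68
9        69     s3               72
filter rows where sensor in ['s8', 's6']:
   humidity sensor  humidity_plus_3
0        70     s6               73
1        68     s6               71
2        17     s6               20
3        15     s8               18
5        21     s8               24
7        87     s6               90
8        65     s8               68
take 6 rows with largest humidity:
   humidity sensor  humidity_plus_3
7        87     s6               90
0        70     s6               73
1        68     s6               71
8        65     s8               68
5        21     s8               24
2        17     s6               20
add column humidity_plus_3_plus_5 = t['humidity_plus_3'] + 5:
   humidity sensor  humidity_plus_3  humidity_plus_3_plus_5
7        87     s6               90                      95
0        70     s6               73                      78
1        68     s6               71                      76
8        65     s8               68                      73
5        21     s8               24                      29
2        17     s6               20                      25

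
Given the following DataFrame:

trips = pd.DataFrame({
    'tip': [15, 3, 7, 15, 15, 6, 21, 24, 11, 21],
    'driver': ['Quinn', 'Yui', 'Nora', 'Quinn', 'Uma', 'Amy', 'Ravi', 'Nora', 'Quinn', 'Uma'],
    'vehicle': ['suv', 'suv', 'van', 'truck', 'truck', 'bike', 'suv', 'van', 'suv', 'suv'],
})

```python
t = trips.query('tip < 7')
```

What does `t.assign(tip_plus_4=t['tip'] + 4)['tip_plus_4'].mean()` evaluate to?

filter rows where tip < 7:
   tip driver vehicle
1    3    Yui     suv
5    6    Amy    bike
add column tip_plus_4 = t['tip'] + 4:
   tip driver vehicle  tip_plus_4
1    3    Yui     suv           7
5    6    Amy    bike          10
Finally, mean of column 'tip_plus_4' = 8.5.

8.5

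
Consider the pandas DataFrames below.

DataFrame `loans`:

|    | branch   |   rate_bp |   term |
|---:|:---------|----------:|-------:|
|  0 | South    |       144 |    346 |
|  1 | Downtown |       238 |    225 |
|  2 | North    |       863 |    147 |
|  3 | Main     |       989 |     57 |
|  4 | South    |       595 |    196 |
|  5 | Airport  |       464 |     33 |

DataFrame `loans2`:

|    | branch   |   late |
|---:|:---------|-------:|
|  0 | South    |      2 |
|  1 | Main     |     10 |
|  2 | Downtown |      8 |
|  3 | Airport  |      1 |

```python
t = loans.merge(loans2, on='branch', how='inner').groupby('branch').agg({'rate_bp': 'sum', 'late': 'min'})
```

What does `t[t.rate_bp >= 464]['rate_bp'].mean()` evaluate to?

730.666666667

merge on 'branch' (how='inner') → 5 rows:
     branch  rate_bp  term  late
0     South      144   346     2
1  Downtown      238   225     8
2      Main      989    57    10
3     South      595   196     2
4   Airport      464    33     1
group by branch: sum(rate_bp), min(late):
          rate_bp  late
branch                 
Airport       464     1
Downtown      238     8
Main          989    10
South         739     2
filter rows where rate_bp >= 464:
         rate_bp  late
branch                
Airport      464     1
Main         989    10
South        739     2
Hence 730.666666667.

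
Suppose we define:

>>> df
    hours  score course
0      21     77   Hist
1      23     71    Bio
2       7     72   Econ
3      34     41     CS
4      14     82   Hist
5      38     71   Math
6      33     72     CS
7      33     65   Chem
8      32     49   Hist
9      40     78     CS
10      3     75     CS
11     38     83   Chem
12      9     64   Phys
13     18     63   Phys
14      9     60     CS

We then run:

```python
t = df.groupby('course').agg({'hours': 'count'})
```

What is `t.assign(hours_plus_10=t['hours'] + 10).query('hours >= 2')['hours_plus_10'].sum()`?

52

group by course, count of hours:
        hours
course       
Bio         1
CS          5
Chem        2
Econ        1
Hist        3
Math        1
Phys        2
add column hours_plus_10 = t['hours'] + 10:
        hours  hours_plus_10
course                      
Bio         1             11
CS          5             15
Chem        2             12
Econ        1             11
Hist        3             13
Math        1             11
Phys        2             12
filter rows where hours >= 2:
        hours  hours_plus_10
course                      
CS          5             15
Chem        2             12
Hist        3             13
Phys        2             12
The sum of column 'hours_plus_10' is 52.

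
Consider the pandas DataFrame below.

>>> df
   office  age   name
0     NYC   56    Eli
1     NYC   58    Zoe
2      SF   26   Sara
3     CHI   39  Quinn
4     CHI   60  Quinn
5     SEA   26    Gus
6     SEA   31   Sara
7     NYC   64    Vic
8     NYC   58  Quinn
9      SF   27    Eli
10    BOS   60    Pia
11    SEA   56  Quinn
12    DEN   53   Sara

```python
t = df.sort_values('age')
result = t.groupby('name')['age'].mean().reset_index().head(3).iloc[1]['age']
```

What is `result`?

26.0

sort by age:
   office  age   name
2      SF   26   Sara
5     SEA   26    Gus
9      SF   27    Eli
6     SEA   31   Sara
3     CHI   39  Quinn
12    DEN   53   Sara
0     NYC   56    Eli
11    SEA   56  Quinn
1     NYC   58    Zoe
8     NYC   58  Quinn
4     CHI   60  Quinn
10    BOS   60    Pia
7     NYC   64    Vic
group by name, mean of age:
name
Eli      41.500000
Gus      26.000000
Pia      60.000000
Quinn    53.250000
Sara     36.666667
Vic      64.000000
Zoe      58.000000
Name: age, dtype: float64
reset_index():
    name        age
0    Eli  41.500000
1    Gus  26.000000
2    Pia  60.000000
3  Quinn  53.250000
4   Sara  36.666667
5    Vic  64.000000
6    Zoe  58.000000
take first 3 rows:
  name   age
0  Eli  41.5
1  Gus  26.0
2  Pia  60.0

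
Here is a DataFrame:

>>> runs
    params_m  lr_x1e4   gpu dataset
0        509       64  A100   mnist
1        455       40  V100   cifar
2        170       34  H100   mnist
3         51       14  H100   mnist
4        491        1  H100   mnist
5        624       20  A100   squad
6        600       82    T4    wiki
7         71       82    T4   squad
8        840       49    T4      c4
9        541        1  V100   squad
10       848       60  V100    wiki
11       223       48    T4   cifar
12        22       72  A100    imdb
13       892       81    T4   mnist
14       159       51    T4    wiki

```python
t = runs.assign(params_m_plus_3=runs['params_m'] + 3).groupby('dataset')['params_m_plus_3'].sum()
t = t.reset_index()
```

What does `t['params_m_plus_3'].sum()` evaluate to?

6541

add column params_m_plus_3 = runs['params_m'] + 3:
    params_m  lr_x1e4   gpu dataset  params_m_plus_3
0        509       64  A100   mnist              512
1        455       40  V100   cifar              458
2        170       34  H100   mnist              173
3         51       14  H100   mnist               54
4        491        1  H100   mnist              494
5        624       20  A100   squad              627
6        600       82    T4    wiki              603
7         71       82    T4   squad               74
8        840       49    T4      c4              843
9        541        1  V100   squad              544
10       848       60  V100    wiki              851
11       223       48    T4   cifar              226
12        22       72  A100    imdb               25
13       892       81    T4   mnist              895
14       159       51    T4    wiki              162
group by dataset, sum of params_m_plus_3:
dataset
c4        843
cifar     684
imdb       25
mnist    2128
squad    1245
wiki     1616
Name: params_m_plus_3, dtype: int64
reset_index():
  dataset  params_m_plus_3
0      c4              843
1   cifar              684
2    imdb               25
3   mnist             2128
4   squad             1245
5    wiki             1616
Reading off the sum of column 'params_m_plus_3', we get 6541.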